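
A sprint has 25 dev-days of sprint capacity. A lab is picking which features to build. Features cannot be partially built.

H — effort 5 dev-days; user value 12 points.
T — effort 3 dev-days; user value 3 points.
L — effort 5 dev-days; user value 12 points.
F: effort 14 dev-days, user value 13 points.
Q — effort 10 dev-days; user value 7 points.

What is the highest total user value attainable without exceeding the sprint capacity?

Take H, L, and F: effort 5 + 5 + 14 = 24 ≤ 25, user value 12 + 12 + 13 = 37.
No other feasible combination does better.

37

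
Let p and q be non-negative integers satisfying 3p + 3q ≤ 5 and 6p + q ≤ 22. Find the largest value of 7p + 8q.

8

(p,q)=(0,1) is feasible, giving 8.
(p,q)=(1,0) is feasible, giving 7.
(p,q)=(0,0) is feasible, giving 0.
No feasible integer point exceeds 8.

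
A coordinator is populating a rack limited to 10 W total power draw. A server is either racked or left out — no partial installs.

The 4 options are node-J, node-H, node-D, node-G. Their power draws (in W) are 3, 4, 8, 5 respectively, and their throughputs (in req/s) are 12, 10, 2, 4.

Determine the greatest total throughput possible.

22

This is an integer program with binary decision variables.
node-J + node-G: power draw 3 + 5 = 8 ≤ 10, throughput 12 + 4 = 16.
node-J + node-H: power draw 3 + 4 = 7 ≤ 10, throughput 12 + 10 = 22.
node-H + node-G: power draw 4 + 5 = 9 ≤ 10, throughput 10 + 4 = 14.
Best is node-J and node-H with total throughput 22.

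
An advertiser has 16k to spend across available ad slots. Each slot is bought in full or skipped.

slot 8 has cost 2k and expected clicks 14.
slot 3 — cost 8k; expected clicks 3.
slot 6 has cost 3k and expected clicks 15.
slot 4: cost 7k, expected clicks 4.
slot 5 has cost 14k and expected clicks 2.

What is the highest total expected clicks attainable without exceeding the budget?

Allowing fractional choices, the relaxed optimum would be about 34.5, but ad slots are indivisible.
slot 8 + slot 3 + slot 6: cost 2 + 8 + 3 = 13 ≤ 16, expected clicks 14 + 3 + 15 = 32.
slot 8 + slot 6 + slot 4: cost 2 + 3 + 7 = 12 ≤ 16, expected clicks 14 + 15 + 4 = 33.
slot 8 + slot 6: cost 2 + 3 = 5 ≤ 16, expected clicks 14 + 15 = 29.
Best is slot 8, slot 6, and slot 4 with total expected clicks 33.

33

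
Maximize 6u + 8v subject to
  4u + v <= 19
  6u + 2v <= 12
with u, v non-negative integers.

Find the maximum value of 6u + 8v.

48

(u,v)=(0,6): 4·0+1·6=6≤19, 6·0+2·6=12≤12, objective 48.
(u,v)=(0,5): 4·0+1·5=5≤19, 6·0+2·5=10≤12, objective 40.
Maximum is 48 at (u,v)=(0,6).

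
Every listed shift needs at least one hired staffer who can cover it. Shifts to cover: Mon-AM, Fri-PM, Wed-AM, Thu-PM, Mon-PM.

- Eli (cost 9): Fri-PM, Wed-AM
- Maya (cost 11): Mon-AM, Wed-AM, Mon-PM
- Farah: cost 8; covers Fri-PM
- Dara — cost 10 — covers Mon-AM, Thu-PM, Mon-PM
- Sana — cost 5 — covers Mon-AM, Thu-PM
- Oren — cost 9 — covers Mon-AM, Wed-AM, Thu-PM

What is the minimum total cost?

19

The greedy cost-per-new-shift heuristic would pick Sana, Eli, and Dara for 24, but a cheaper cover exists.
Choose Eli and Dara: together they cover Mon-AM, Fri-PM, Wed-AM, Thu-PM, Mon-PM — every shift.
Total cost: 9 + 10 = 19.
No cover costs less than 19.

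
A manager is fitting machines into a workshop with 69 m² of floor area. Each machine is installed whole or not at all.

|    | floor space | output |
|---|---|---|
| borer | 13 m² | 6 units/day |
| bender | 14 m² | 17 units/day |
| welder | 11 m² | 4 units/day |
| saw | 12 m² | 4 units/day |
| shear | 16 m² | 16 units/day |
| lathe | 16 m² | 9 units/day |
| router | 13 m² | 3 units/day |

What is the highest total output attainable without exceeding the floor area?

This is a 0-1 knapsack instance.
Take bender, welder, saw, shear, and lathe: floor space 14 + 11 + 12 + 16 + 16 = 69 ≤ 69, output 17 + 4 + 4 + 16 + 9 = 50.
No other feasible combination does better.

50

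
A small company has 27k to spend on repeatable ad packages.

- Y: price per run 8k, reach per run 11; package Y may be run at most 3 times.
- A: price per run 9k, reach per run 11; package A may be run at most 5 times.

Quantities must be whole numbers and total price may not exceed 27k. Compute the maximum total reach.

33

This is a bounded integer knapsack.
Y has the best ratio (11/8); taking only Y gives at most 3×11 = 33 (stopped by the price limit).
Optimal: 3×A: price 27 ≤ 27, reach 3·11 = 33.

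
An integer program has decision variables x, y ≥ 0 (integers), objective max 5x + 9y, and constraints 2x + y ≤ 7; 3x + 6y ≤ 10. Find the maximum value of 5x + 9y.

(x,y)=(3,0): 2·3+1·0=6≤7, 3·3+6·0=9≤10, objective 15.
(x,y)=(2,0): 2·2+1·0=4≤7, 3·2+6·0=6≤10, objective 10.
The best lattice point is (3,0), giving 15.

15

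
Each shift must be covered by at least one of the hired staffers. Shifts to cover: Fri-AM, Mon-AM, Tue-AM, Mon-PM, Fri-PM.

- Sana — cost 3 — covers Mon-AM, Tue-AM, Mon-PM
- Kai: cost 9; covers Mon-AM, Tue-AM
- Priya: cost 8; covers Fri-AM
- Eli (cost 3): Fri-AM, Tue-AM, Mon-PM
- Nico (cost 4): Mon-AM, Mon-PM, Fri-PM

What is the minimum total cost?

Choose Eli and Nico: together they cover Fri-AM, Mon-AM, Tue-AM, Mon-PM, Fri-PM — every shift.
Total cost: 3 + 4 = 7.

7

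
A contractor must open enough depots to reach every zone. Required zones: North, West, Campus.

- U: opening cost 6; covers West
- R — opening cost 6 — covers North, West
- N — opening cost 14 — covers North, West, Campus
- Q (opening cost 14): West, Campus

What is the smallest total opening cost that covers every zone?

14

This is an integer covering problem.
The greedy cost-per-new-zone heuristic would pick R and N for 20, but a cheaper cover exists.
N alone covers North, West, Campus — every zone.
Total opening cost: 14.
No cover costs less than 14.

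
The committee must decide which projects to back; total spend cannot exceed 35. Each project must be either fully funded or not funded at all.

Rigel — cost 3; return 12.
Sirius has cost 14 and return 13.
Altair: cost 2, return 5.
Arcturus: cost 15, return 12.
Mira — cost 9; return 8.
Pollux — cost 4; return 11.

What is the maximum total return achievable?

49

Take Rigel, Sirius, Altair, Mira, and Pollux: cost 3 + 14 + 2 + 9 + 4 = 32 ≤ 35, return 12 + 13 + 5 + 8 + 11 = 49.
No other feasible combination does better.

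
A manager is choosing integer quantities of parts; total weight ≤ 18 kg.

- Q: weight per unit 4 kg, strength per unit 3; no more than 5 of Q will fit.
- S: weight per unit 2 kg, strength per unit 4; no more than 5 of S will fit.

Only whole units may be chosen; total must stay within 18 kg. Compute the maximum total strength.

2×Q and 5×S: weight 18 ≤ 18, strength 2·3 + 5·4 = 26.
1×Q and 5×S: weight 14 ≤ 18, strength 1·3 + 5·4 = 23.
Best is 26.

26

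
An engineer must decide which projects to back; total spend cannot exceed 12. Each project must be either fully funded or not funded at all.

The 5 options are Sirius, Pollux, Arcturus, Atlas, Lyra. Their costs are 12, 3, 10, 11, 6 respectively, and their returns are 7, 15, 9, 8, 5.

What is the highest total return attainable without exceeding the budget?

Treat it as a binary knapsack problem.
Allowing fractional choices, the relaxed optimum would be about 23.1, but projects are indivisible.
Arcturus: cost 10 ≤ 12, return 9.
Pollux: cost 3 ≤ 12, return 15.
Pollux + Lyra: cost 3 + 6 = 9 ≤ 12, return 15 + 5 = 20.
Best is Pollux and Lyra with total return 20.

20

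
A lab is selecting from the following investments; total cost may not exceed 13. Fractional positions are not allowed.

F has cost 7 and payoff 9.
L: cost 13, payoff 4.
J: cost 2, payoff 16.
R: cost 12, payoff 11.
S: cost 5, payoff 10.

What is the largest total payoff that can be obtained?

26

Allowing fractional choices, the relaxed optimum would be about 33.7, but investments are indivisible.
F + J: cost 7 + 2 = 9 ≤ 13, payoff 9 + 16 = 25.
J + S: cost 2 + 5 = 7 ≤ 13, payoff 16 + 10 = 26.
Best is J and S with total payoff 26.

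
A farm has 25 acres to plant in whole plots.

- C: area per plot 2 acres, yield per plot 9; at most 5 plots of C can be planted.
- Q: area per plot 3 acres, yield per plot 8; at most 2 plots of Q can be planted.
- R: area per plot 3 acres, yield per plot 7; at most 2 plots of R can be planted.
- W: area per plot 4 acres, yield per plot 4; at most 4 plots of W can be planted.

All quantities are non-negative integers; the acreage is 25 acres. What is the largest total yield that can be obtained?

This is a bounded integer knapsack.
C has the best ratio (9/2); taking only C gives at most 5×9 = 45 (stopped by the supply cap of 5).
Mixing does better — 5×C, 2×Q, and 2×R: area 22 ≤ 25, yield 5·9 + 2·8 + 2·7 = 75.

75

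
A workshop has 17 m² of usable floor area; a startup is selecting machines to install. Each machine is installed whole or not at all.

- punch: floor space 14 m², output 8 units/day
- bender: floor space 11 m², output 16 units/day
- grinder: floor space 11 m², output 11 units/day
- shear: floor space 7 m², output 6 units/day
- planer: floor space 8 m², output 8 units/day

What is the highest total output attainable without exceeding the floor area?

This is a 0-1 knapsack instance.
Take bender: floor space 11 ≤ 17, output 16.
No other feasible combination does better.

16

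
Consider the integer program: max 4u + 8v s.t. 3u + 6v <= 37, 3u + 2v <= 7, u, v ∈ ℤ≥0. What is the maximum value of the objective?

24

Relaxing integrality, the LP optimum is 28.00 at (u,v) = (0, 3.5), which is not an integer point.
(u,v)=(0,3): 3·0+6·3=18≤37, 3·0+2·3=6≤7, objective 24.
(u,v)=(1,2): 3·1+6·2=15≤37, 3·1+2·2=7≤7, objective 20.
(u,v)=(0,2): 3·0+6·2=12≤37, 3·0+2·2=4≤7, objective 16.
Maximum is 24 at (u,v)=(0,3).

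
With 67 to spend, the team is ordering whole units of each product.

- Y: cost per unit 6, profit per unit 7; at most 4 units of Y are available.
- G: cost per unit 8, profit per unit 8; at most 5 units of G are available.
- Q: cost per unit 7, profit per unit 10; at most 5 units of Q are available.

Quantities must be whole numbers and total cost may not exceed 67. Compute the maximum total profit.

86

Q has the best ratio (10/7); taking only Q gives at most 5×10 = 50 (stopped by the supply cap of 5).
Mixing does better — 4×Y, 1×G, and 5×Q: cost 67 ≤ 67, profit 4·7 + 1·8 + 5·10 = 86.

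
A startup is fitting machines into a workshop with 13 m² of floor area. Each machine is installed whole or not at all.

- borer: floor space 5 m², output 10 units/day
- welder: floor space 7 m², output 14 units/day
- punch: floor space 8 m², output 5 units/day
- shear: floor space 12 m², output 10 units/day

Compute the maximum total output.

24

This is a 0-1 knapsack instance.
borer + punch: floor space 5 + 8 = 13 ≤ 13, output 10 + 5 = 15.
welder: floor space 7 ≤ 13, output 14.
borer + welder: floor space 5 + 7 = 12 ≤ 13, output 10 + 14 = 24.
Best is borer and welder with total output 24.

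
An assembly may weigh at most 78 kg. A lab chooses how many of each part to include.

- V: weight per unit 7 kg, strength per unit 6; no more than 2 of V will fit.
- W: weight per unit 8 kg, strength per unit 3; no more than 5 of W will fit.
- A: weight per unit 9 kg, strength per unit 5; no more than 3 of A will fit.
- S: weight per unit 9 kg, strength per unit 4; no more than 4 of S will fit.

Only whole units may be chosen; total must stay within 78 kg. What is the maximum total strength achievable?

43

2×V, 1×W, 3×A, and 3×S: weight 76 ≤ 78, strength 2·6 + 1·3 + 3·5 + 3·4 = 42.
2×V, 3×A, and 4×S: weight 77 ≤ 78, strength 2·6 + 3·5 + 4·4 = 43.
Best is 43.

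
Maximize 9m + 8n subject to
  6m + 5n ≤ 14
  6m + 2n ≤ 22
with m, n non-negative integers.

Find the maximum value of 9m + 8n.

18

(m,n)=(2,0) is feasible, giving 18.
(m,n)=(1,1) is feasible, giving 17.
(m,n)=(0,2) is feasible, giving 16.
Maximum is 18 at (m,n)=(2,0).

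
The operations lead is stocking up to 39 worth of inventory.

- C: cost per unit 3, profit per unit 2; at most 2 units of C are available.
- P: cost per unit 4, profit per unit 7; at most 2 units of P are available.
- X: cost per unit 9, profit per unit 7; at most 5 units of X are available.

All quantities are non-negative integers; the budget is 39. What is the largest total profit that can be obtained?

Take 1×C, 2×P, and 3×X: cost 38 ≤ 39, profit 1·2 + 2·7 + 3·7 = 37.
P has the best ratio (7/4) and is taken to its limit of 2; remaining capacity is filled optimally with the others.

37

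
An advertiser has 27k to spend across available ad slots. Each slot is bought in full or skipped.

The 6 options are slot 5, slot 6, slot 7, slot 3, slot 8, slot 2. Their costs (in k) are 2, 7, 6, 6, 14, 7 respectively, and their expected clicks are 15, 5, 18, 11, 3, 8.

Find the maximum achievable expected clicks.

52

Allowing fractional choices, the relaxed optimum would be about 56.3, but ad slots are indivisible.
slot 5 + slot 6 + slot 7 + slot 3: cost 2 + 7 + 6 + 6 = 21 ≤ 27, expected clicks 15 + 5 + 18 + 11 = 49.
slot 5 + slot 6 + slot 7 + slot 2: cost 2 + 7 + 6 + 7 = 22 ≤ 27, expected clicks 15 + 5 + 18 + 8 = 46.
slot 5 + slot 7 + slot 3 + slot 2: cost 2 + 6 + 6 + 7 = 21 ≤ 27, expected clicks 15 + 18 + 11 + 8 = 52.
Best is slot 5, slot 7, slot 3, and slot 2 with total expected clicks 52.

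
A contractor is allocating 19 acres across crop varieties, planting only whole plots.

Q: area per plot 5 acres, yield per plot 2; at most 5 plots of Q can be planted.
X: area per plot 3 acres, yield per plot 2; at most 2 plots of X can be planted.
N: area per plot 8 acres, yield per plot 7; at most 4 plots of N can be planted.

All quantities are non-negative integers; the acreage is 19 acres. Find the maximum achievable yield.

16

This is a bounded integer knapsack.
N has the best ratio (7/8); taking only N gives at most 2×7 = 14 (stopped by the area limit).
Mixing does better — 1×X and 2×N: area 19 ≤ 19, yield 1·2 + 2·7 = 16.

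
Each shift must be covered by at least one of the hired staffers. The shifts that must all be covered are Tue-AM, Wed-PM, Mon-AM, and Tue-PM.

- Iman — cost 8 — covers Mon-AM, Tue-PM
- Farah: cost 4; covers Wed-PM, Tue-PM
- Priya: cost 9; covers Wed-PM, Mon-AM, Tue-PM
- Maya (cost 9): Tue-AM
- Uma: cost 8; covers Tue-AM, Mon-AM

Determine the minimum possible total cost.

12

Choose Farah and Uma: together they cover Tue-AM, Wed-PM, Mon-AM, Tue-PM — every shift.
Total cost: 4 + 8 = 12.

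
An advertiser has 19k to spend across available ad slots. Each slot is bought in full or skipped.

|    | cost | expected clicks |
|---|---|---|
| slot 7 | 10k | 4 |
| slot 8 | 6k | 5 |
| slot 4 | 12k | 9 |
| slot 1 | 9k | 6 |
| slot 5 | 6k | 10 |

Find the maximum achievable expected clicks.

Take slot 4 and slot 5: cost 12 + 6 = 18 ≤ 19, expected clicks 9 + 10 = 19.
No other feasible combination does better.

19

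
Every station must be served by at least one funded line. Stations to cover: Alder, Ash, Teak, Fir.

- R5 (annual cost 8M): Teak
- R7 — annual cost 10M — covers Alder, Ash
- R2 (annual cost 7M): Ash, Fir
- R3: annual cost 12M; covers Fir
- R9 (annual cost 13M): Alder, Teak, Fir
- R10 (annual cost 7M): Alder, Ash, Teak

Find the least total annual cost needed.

14

This is a weighted set-cover instance.
Choose R2 and R10: together they cover Alder, Ash, Teak, Fir — every station.
Total annual cost: 7 + 7 = 14.
No cover costs less than 14.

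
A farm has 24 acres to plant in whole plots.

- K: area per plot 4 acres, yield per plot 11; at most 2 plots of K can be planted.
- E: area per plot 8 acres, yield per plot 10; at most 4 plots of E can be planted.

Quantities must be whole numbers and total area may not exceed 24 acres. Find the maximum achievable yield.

2×K and 1×E: area 16 ≤ 24, yield 2·11 + 1·10 = 32.
2×K and 2×E: area 24 ≤ 24, yield 2·11 + 2·10 = 42.
Best is 42.

42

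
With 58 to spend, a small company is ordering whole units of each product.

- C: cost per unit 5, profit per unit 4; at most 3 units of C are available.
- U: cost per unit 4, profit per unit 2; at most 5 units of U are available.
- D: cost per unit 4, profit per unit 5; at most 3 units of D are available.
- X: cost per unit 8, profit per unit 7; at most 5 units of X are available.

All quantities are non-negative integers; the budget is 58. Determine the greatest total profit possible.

2×C, 2×D, and 5×X: cost 58 ≤ 58, profit 2·4 + 2·5 + 5·7 = 53.
1×C, 3×D, and 5×X: cost 57 ≤ 58, profit 1·4 + 3·5 + 5·7 = 54.
Best is 54.

54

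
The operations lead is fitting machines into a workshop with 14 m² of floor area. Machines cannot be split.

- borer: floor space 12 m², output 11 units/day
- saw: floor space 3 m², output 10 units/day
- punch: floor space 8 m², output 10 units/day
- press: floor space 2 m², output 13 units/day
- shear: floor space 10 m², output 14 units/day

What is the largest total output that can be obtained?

33

saw + punch + press: floor space 3 + 8 + 2 = 13 ≤ 14, output 10 + 10 + 13 = 33.
saw + shear: floor space 3 + 10 = 13 ≤ 14, output 10 + 14 = 24.
press + shear: floor space 2 + 10 = 12 ≤ 14, output 13 + 14 = 27.
Best is saw, punch, and press with total output 33.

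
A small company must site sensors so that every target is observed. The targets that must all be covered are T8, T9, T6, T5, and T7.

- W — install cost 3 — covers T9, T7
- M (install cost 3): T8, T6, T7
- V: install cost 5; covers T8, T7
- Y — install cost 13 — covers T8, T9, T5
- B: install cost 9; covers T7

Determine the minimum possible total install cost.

16

The greedy cost-per-new-target heuristic would pick M, W, and Y for 19, but a cheaper cover exists.
Choose M and Y: together they cover T8, T9, T6, T5, T7 — every target.
Total install cost: 3 + 13 = 16.
No cover costs less than 16.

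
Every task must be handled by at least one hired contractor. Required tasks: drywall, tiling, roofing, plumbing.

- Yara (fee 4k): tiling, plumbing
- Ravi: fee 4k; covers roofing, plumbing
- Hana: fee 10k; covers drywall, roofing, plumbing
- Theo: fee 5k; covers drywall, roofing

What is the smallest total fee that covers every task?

Choose Yara and Theo: together they cover drywall, tiling, roofing, plumbing — every task.
Total fee: 4 + 5 = 9.
No cover costs less than 9.

9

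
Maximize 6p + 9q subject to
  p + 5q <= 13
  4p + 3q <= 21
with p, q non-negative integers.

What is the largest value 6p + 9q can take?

(p,q)=(3,2): 1·3+5·2=13≤13, 4·3+3·2=18≤21, objective 36.
(p,q)=(4,1): 1·4+5·1=9≤13, 4·4+3·1=19≤21, objective 33.
(p,q)=(2,2): 1·2+5·2=12≤13, 4·2+3·2=14≤21, objective 30.
The best lattice point is (3,2), giving 36.

36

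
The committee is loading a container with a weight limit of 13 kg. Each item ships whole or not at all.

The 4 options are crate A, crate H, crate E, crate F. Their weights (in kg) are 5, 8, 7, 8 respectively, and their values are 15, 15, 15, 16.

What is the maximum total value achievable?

crate A + crate F: weight 5 + 8 = 13 ≤ 13, value 15 + 16 = 31.
crate A + crate E: weight 5 + 7 = 12 ≤ 13, value 15 + 15 = 30.
crate A + crate H: weight 5 + 8 = 13 ≤ 13, value 15 + 15 = 30.
Best is crate A and crate F with total value 31.

31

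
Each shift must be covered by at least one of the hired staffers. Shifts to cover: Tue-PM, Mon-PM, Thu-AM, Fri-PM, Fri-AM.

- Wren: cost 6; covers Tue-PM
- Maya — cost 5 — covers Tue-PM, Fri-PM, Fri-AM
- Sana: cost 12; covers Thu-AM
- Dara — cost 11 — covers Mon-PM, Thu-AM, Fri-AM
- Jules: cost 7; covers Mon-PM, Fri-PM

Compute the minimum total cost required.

Choose Maya and Dara: together they cover Tue-PM, Mon-PM, Thu-AM, Fri-PM, Fri-AM — every shift.
Total cost: 5 + 11 = 16.

16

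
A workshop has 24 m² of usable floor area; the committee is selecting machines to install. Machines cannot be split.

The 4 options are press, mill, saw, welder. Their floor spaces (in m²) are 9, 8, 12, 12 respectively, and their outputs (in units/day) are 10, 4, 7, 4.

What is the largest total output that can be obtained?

17

This is an integer program with binary decision variables.
Take press and saw: floor space 9 + 12 = 21 ≤ 24, output 10 + 7 = 17.
No other feasible combination does better.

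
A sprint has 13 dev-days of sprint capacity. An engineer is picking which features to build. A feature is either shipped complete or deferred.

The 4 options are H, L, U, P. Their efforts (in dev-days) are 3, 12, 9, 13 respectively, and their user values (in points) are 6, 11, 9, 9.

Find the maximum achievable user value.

H + U: effort 3 + 9 = 12 ≤ 13, user value 6 + 9 = 15.
L: effort 12 ≤ 13, user value 11.
U: effort 9 ≤ 13, user value 9.
Best is H and U with total user value 15.

15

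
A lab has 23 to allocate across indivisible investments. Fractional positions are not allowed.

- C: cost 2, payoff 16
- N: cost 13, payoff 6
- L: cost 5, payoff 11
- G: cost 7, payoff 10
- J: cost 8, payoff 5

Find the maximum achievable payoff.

42

Allowing fractional choices, the relaxed optimum would be about 42.5, but investments are indivisible.
C + L + G + J: cost 2 + 5 + 7 + 8 = 22 ≤ 23, payoff 16 + 11 + 10 + 5 = 42.
C + L + G: cost 2 + 5 + 7 = 14 ≤ 23, payoff 16 + 11 + 10 = 37.
Best is C, L, G, and J with total payoff 42.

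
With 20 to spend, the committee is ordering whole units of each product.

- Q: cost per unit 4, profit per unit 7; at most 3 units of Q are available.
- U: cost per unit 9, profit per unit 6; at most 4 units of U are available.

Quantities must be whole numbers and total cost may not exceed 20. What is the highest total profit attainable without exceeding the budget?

21

Take 3×Q: cost 12 ≤ 20, profit 3·7 = 21.
Q has the best ratio (7/4) and is taken to its limit of 3; remaining capacity is filled optimally with the others.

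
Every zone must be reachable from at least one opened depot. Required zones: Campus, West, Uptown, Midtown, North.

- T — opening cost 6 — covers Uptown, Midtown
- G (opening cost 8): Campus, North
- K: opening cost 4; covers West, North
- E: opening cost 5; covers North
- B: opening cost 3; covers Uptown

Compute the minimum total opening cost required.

18

Choose T, G, and K: together they cover Campus, West, Uptown, Midtown, North — every zone.
Total opening cost: 6 + 8 + 4 = 18.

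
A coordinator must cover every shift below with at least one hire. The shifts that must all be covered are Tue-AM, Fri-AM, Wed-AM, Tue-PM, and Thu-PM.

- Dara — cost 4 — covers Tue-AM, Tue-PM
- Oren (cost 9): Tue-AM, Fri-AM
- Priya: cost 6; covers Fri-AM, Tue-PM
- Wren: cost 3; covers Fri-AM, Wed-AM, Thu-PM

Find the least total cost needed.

7

Choose Dara and Wren: together they cover Tue-AM, Fri-AM, Wed-AM, Tue-PM, Thu-PM — every shift.
Total cost: 4 + 3 = 7.
No cover costs less than 7.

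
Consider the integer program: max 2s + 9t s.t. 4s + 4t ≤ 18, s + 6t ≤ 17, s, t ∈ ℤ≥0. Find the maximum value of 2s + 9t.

22

(s,t)=(2,2): 4·2+4·2=16≤18, 1·2+6·2=14≤17, objective 22.
(s,t)=(1,2): 4·1+4·2=12≤18, 1·1+6·2=13≤17, objective 20.
The best lattice point is (2,2), giving 22.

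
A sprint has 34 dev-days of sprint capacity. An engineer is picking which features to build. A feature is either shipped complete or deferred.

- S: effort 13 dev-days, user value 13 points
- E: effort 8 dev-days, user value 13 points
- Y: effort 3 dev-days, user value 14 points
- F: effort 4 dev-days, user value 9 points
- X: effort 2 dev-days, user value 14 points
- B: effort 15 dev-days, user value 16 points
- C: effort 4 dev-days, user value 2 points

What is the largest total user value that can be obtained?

66

This is an integer program with binary decision variables.
Take E, Y, F, X, and B: effort 8 + 3 + 4 + 2 + 15 = 32 ≤ 34, user value 13 + 14 + 9 + 14 + 16 = 66.
No other feasible combination does better.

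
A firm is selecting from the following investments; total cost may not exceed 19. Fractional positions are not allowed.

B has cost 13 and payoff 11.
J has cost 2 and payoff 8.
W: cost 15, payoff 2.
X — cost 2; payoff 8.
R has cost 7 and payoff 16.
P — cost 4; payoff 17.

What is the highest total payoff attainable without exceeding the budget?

49

Allowing fractional choices, the relaxed optimum would be about 52.4, but investments are indivisible.
X + R + P: cost 2 + 7 + 4 = 13 ≤ 19, payoff 8 + 16 + 17 = 41.
J + R + P: cost 2 + 7 + 4 = 13 ≤ 19, payoff 8 + 16 + 17 = 41.
J + X + R + P: cost 2 + 2 + 7 + 4 = 15 ≤ 19, payoff 8 + 8 + 16 + 17 = 49.
Best is J, X, R, and P with total payoff 49.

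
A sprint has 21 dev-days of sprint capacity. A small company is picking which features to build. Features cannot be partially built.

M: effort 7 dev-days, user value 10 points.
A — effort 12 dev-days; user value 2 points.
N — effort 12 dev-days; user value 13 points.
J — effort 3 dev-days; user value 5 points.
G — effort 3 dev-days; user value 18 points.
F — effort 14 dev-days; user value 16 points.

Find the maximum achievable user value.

N + J + G: effort 12 + 3 + 3 = 18 ≤ 21, user value 13 + 5 + 18 = 36.
J + G + F: effort 3 + 3 + 14 = 20 ≤ 21, user value 5 + 18 + 16 = 39.
G + F: effort 3 + 14 = 17 ≤ 21, user value 18 + 16 = 34.
Best is J, G, and F with total user value 39.

39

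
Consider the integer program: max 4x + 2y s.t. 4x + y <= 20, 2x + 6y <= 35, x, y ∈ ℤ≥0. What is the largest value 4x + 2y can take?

(x,y)=(4,4) is feasible, giving 24.
(x,y)=(4,3) is feasible, giving 22.
Maximum is 24 at (x,y)=(4,4).

24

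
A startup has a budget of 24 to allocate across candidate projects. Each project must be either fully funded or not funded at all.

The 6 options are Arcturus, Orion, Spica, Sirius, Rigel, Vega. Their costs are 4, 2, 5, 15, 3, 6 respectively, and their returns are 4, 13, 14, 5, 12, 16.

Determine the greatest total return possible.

59

Allowing fractional choices, the relaxed optimum would be about 60.3, but projects are indivisible.
Orion + Spica + Rigel + Vega: cost 2 + 5 + 3 + 6 = 16 ≤ 24, return 13 + 14 + 12 + 16 = 55.
Arcturus + Orion + Spica + Rigel + Vega: cost 4 + 2 + 5 + 3 + 6 = 20 ≤ 24, return 4 + 13 + 14 + 12 + 16 = 59.
Best is Arcturus, Orion, Spica, Rigel, and Vega with total return 59.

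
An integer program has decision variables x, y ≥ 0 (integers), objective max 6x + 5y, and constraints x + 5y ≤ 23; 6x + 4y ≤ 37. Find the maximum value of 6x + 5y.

(x,y)=(4,3): 1·4+5·3=19≤23, 6·4+4·3=36≤37, objective 39.
(x,y)=(3,4): 1·3+5·4=23≤23, 6·3+4·4=34≤37, objective 38.
(x,y)=(4,2): 1·4+5·2=14≤23, 6·4+4·2=32≤37, objective 34.
The best lattice point is (4,3), giving 39.

39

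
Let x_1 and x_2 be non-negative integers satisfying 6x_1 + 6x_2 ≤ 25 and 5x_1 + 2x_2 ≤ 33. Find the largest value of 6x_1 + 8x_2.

32

(x_1,x_2)=(0,4): 6·0+6·4=24≤25, 5·0+2·4=8≤33, objective 32.
(x_1,x_2)=(1,3): 6·1+6·3=24≤25, 5·1+2·3=11≤33, objective 30.
(x_1,x_2)=(0,3): 6·0+6·3=18≤25, 5·0+2·3=6≤33, objective 24.
Maximum is 32 at (x_1,x_2)=(0,4).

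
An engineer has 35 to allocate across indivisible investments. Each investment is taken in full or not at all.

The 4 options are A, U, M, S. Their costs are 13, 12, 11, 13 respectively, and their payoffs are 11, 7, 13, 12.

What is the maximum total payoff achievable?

Allowing fractional choices, the relaxed optimum would be about 34.3, but investments are indivisible.
M + S: cost 11 + 13 = 24 ≤ 35, payoff 13 + 12 = 25.
A + M: cost 13 + 11 = 24 ≤ 35, payoff 11 + 13 = 24.
Best is M and S with total payoff 25.

25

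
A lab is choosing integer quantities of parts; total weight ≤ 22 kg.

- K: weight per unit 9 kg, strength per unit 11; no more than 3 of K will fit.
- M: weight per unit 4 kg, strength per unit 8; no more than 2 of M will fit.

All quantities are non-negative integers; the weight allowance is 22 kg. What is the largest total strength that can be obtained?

30

This is a bounded integer knapsack.
Take 2×K and 1×M: weight 22 ≤ 22, strength 2·11 + 1·8 = 30.
No other integer combination yields more.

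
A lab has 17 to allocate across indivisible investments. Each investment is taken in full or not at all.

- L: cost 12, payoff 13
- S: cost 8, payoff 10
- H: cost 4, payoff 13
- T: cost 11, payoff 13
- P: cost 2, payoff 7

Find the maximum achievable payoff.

33

Allowing fractional choices, the relaxed optimum would be about 33.5, but investments are indivisible.
H + T + P: cost 4 + 11 + 2 = 17 ≤ 17, payoff 13 + 13 + 7 = 33.
H + T: cost 4 + 11 = 15 ≤ 17, payoff 13 + 13 = 26.
S + H + P: cost 8 + 4 + 2 = 14 ≤ 17, payoff 10 + 13 + 7 = 30.
Best is H, T, and P with total payoff 33.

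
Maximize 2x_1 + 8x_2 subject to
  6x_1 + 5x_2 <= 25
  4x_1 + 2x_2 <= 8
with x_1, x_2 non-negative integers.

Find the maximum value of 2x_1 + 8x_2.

32

(x_1,x_2)=(0,4): 6·0+5·4=20≤25, 4·0+2·4=8≤8, objective 32.
(x_1,x_2)=(0,3): 6·0+5·3=15≤25, 4·0+2·3=6≤8, objective 24.
The best lattice point is (0,4), giving 32.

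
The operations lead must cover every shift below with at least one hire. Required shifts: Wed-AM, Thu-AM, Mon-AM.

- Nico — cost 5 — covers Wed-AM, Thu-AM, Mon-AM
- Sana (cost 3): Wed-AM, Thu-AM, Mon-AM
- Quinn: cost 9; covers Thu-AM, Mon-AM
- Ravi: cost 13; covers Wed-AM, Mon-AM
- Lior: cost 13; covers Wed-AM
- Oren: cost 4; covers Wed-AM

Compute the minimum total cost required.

3

Sana alone covers Wed-AM, Thu-AM, Mon-AM — every shift.
Total cost: 3.
No cover costs less than 3.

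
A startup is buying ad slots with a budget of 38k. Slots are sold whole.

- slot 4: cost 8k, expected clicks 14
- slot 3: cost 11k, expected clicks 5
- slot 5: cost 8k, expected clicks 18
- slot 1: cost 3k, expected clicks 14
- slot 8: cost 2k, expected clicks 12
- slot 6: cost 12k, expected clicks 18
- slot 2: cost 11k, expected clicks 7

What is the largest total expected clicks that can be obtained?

Take slot 4, slot 5, slot 1, slot 8, and slot 6: cost 8 + 8 + 3 + 2 + 12 = 33 ≤ 38, expected clicks 14 + 18 + 14 + 12 + 18 = 76.
No other feasible combination does better.

76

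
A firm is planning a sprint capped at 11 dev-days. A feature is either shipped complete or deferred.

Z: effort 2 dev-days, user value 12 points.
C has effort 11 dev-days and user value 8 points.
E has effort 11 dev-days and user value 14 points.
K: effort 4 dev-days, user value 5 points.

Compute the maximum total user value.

17

Take Z and K: effort 2 + 4 = 6 ≤ 11, user value 12 + 5 = 17.
No other feasible combination does better.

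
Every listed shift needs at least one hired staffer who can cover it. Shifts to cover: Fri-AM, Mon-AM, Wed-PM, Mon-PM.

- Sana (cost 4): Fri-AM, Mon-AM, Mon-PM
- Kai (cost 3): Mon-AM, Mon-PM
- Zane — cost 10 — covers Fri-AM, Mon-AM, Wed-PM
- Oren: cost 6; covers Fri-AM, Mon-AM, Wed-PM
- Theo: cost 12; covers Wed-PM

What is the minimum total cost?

Choose Kai and Oren: together they cover Fri-AM, Mon-AM, Wed-PM, Mon-PM — every shift.
Total cost: 3 + 6 = 9.

9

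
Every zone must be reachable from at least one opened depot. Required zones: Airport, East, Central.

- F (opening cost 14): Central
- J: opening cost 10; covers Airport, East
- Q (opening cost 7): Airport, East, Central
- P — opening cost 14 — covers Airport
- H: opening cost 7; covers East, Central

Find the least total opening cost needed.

Q alone covers Airport, East, Central — every zone.
Total opening cost: 7.
No cover costs less than 7.

7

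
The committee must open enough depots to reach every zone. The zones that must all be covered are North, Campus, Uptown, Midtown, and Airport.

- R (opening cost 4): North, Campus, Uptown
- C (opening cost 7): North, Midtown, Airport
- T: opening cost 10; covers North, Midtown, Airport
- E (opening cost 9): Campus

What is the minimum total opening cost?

11

Choose R and C: together they cover North, Campus, Uptown, Midtown, Airport — every zone.
Total opening cost: 4 + 7 = 11.
No cover costs less than 11.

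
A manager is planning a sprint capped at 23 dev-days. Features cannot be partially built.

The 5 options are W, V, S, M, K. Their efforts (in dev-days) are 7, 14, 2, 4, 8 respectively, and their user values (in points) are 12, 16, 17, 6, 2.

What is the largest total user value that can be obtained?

Allowing fractional choices, the relaxed optimum would be about 46.4, but features are indivisible.
V + S + M: effort 14 + 2 + 4 = 20 ≤ 23, user value 16 + 17 + 6 = 39.
W + V + S: effort 7 + 14 + 2 = 23 ≤ 23, user value 12 + 16 + 17 = 45.
W + S + M + K: effort 7 + 2 + 4 + 8 = 21 ≤ 23, user value 12 + 17 + 6 + 2 = 37.
Best is W, V, and S with total user value 45.

45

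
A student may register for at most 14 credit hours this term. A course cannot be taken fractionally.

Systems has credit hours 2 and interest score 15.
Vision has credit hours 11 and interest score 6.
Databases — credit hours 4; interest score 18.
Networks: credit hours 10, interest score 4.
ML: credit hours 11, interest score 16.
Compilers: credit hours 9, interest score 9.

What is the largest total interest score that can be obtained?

This is a 0-1 knapsack instance.
Take Systems and Databases: credit hours 2 + 4 = 6 ≤ 14, interest score 15 + 18 = 33.
No other feasible combination does better.

33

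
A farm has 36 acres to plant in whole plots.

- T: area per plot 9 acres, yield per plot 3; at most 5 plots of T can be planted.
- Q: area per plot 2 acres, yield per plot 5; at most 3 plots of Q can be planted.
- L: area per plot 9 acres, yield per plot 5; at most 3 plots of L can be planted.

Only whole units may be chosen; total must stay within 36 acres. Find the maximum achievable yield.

30

Q has the best ratio (5/2); taking only Q gives at most 3×5 = 15 (stopped by the supply cap of 3).
Mixing does better — 3×Q and 3×L: area 33 ≤ 36, yield 3·5 + 3·5 = 30.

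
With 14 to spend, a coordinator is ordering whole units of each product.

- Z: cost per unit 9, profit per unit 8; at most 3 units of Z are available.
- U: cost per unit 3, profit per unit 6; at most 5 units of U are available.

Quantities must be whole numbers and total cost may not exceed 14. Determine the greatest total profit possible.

3×U: cost 9 ≤ 14, profit 3·6 = 18.
4×U: cost 12 ≤ 14, profit 4·6 = 24.
Best is 24.

24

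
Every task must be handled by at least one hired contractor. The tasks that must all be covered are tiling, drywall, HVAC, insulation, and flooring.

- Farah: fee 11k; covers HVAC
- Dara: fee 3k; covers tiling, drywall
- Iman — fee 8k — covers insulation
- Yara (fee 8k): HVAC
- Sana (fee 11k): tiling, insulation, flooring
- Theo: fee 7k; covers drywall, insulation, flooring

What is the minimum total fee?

18

Choose Dara, Yara, and Theo: together they cover tiling, drywall, HVAC, insulation, flooring — every task.
Total fee: 3 + 8 + 7 = 18.
No cover costs less than 18.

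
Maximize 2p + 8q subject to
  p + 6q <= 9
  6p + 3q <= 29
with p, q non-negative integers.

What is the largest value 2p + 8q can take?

The continuous relaxation peaks at (4.45, 0.758) with value 14.97; rounding to a feasible lattice point costs some objective.
(p,q)=(3,1): 1·3+6·1=9≤9, 6·3+3·1=21≤29, objective 14.
(p,q)=(2,1): 1·2+6·1=8≤9, 6·2+3·1=15≤29, objective 12.
(p,q)=(4,0): 1·4+6·0=4≤9, 6·4+3·0=24≤29, objective 8.
No feasible integer point exceeds 14.

14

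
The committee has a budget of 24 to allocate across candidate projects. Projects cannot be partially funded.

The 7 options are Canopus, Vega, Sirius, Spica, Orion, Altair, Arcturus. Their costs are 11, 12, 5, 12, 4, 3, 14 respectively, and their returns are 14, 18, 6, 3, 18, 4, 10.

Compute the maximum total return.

This is an integer program with binary decision variables.
Vega + Sirius + Orion + Altair: cost 12 + 5 + 4 + 3 = 24 ≤ 24, return 18 + 6 + 18 + 4 = 46.
Vega + Sirius + Orion: cost 12 + 5 + 4 = 21 ≤ 24, return 18 + 6 + 18 = 42.
Best is Vega, Sirius, Orion, and Altair with total return 46.

46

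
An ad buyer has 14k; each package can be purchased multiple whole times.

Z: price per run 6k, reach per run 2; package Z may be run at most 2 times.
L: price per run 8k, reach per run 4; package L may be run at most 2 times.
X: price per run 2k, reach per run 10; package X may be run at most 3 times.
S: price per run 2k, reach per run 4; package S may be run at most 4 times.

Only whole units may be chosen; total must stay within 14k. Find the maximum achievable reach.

46

Take 3×X and 4×S: price 14 ≤ 14, reach 3·10 + 4·4 = 46.
X has the best ratio (10/2) and is taken to its limit of 3; remaining capacity is filled optimally with the others.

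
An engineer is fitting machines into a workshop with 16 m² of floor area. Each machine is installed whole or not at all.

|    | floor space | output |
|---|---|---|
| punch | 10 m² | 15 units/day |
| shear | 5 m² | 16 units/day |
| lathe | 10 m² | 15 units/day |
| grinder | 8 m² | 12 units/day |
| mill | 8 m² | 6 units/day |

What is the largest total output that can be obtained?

31

Take punch and shear: floor space 10 + 5 = 15 ≤ 16, output 15 + 16 = 31.
No feasible combination exceeds this.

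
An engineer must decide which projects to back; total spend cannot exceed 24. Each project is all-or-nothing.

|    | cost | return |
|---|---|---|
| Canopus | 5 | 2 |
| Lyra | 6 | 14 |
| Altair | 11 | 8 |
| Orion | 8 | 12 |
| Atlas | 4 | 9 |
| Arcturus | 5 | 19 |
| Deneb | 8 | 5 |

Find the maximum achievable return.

This is an integer program with binary decision variables.
Lyra + Atlas + Arcturus + Deneb: cost 6 + 4 + 5 + 8 = 23 ≤ 24, return 14 + 9 + 19 + 5 = 47.
Canopus + Lyra + Orion + Arcturus: cost 5 + 6 + 8 + 5 = 24 ≤ 24, return 2 + 14 + 12 + 19 = 47.
Lyra + Orion + Atlas + Arcturus: cost 6 + 8 + 4 + 5 = 23 ≤ 24, return 14 + 12 + 9 + 19 = 54.
Best is Lyra, Orion, Atlas, and Arcturus with total return 54.

54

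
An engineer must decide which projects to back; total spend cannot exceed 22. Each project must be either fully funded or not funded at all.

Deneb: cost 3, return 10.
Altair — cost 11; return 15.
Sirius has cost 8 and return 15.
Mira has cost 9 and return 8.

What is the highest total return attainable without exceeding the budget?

Take Deneb, Altair, and Sirius: cost 3 + 11 + 8 = 22 ≤ 22, return 10 + 15 + 15 = 40.
No other feasible combination does better.

40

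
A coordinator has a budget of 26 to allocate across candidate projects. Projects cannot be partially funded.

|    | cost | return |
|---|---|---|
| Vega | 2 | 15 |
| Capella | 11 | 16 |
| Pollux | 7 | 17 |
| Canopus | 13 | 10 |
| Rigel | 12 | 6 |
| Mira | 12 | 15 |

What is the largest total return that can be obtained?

48

Allowing fractional choices, the relaxed optimum would be about 55.5, but projects are indivisible.
Vega + Capella + Pollux: cost 2 + 11 + 7 = 20 ≤ 26, return 15 + 16 + 17 = 48.
Vega + Pollux + Mira: cost 2 + 7 + 12 = 21 ≤ 26, return 15 + 17 + 15 = 47.
Vega + Capella + Mira: cost 2 + 11 + 12 = 25 ≤ 26, return 15 + 16 + 15 = 46.
Best is Vega, Capella, and Pollux with total return 48.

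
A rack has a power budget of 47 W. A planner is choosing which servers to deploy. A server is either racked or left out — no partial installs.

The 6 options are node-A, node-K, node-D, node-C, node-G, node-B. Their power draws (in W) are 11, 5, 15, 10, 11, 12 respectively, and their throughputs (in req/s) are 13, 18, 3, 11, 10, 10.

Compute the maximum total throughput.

52

This is a 0-1 knapsack instance.
Take node-A, node-K, node-C, and node-G: power draw 11 + 5 + 10 + 11 = 37 ≤ 47, throughput 13 + 18 + 11 + 10 = 52.
No feasible combination exceeds this.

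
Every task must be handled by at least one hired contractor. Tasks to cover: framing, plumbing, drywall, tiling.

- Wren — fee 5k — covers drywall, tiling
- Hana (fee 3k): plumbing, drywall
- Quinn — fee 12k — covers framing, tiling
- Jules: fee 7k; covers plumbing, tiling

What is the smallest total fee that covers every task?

15

This is a weighted set-cover instance.
The greedy cost-per-new-task heuristic would pick Hana, Wren, and Quinn for 20, but a cheaper cover exists.
Choose Hana and Quinn: together they cover framing, plumbing, drywall, tiling — every task.
Total fee: 3 + 12 = 15.
No cover costs less than 15.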